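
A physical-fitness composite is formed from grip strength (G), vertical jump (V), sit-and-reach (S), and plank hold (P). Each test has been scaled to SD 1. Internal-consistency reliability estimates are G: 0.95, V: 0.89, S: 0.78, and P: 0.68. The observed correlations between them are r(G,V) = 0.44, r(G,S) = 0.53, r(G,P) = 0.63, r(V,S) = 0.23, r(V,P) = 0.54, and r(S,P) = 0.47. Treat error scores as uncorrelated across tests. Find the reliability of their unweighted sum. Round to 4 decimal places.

Var(G+V+S+P) = 4 + 2·[0.44 + 0.53 + 0.63 + 0.23 + 0.54 + 0.47] = 4 + 5.68 = 9.68.
Under uncorrelated errors the observed covariances equal the true-score covariances, so only the own-variance terms attenuate.
True-score variance = [0.95 + 0.89 + 0.78 + 0.68] + 5.68 = 3.3 + 5.68 = 8.98.
Reliability = 8.98 / 9.68 = 0.9277.

0.9277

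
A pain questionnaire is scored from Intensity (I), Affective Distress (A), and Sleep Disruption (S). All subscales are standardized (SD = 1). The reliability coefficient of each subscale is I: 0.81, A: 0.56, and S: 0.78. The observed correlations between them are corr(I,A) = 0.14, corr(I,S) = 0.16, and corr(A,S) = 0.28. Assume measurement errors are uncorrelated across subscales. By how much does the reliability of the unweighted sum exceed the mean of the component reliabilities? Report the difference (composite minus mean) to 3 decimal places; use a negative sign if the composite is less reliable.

0.079

Var(sum) = 3 + 1.16 = 4.16; true-score variance = 2.15 + 1.16 = 3.31; composite reliability = 0.7957.
Mean component reliability = 0.7167.
Difference = 0.7957 − 0.7167 = 0.079.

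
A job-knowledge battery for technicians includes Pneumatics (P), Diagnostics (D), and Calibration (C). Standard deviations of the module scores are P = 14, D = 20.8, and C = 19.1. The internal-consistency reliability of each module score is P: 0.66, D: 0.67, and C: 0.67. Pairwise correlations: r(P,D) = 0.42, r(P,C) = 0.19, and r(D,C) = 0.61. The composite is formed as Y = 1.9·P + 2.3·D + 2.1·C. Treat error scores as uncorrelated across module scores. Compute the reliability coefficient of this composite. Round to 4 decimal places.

0.8187

Var(Y) = 1.9²·14² + 2.3²·20.8² + 2.1²·19.1² + 2·[4.37·14·20.8·0.42 + 3.99·14·19.1·0.19 + 4.83·20.8·19.1·0.61] = 4605.04 + 3815.38 = 8420.42.
With uncorrelated errors the cross-covariances are all true-score covariance, so they carry over unchanged; only the diagonal terms shrink to ρᵢσᵢ².
True-score variance = [1.9²·14²·0.66 + 2.3²·20.8²·0.67 + 2.1²·19.1²·0.67] + 3815.38 = 3078.3 + 3815.38 = 6893.68.
Reliability = 6893.68 / 8420.42 = 0.8187.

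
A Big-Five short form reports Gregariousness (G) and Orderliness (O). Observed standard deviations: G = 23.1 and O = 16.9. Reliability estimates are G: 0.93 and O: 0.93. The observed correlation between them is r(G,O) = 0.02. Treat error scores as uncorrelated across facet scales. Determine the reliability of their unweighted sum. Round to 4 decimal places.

0.9313

Var(G+O) = 23.1² + 16.9² + 2·[23.1·16.9·0.02] = 819.22 + 15.6156 = 834.836.
Because errors are independent across components, Cov(Tᵢ,Tⱼ) = Cov(Xᵢ,Xⱼ); the off-diagonal part of the true-score variance is the same as above.
True-score variance = [23.1²·0.93 + 16.9²·0.93] + 15.6156 = 761.875 + 15.6156 = 777.49.
Reliability = 777.49 / 834.836 = 0.9313.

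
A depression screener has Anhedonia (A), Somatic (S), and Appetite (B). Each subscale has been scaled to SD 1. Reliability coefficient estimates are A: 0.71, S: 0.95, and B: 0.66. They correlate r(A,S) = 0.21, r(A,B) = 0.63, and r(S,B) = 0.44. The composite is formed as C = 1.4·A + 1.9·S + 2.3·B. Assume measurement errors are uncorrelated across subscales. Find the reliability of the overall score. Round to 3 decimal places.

0.872

Var(C) = 1.4² + 1.9² + 2.3² + 2·[2.66·0.21 + 3.22·0.63 + 4.37·0.44] = 10.86 + 9.02 = 19.88.
Under uncorrelated errors the observed covariances equal the true-score covariances, so only the own-variance terms attenuate.
True-score variance = [1.4²·0.71 + 1.9²·0.95 + 2.3²·0.66] + 9.02 = 8.3125 + 9.02 = 17.3325.
Reliability = 17.3325 / 19.88 = 0.872.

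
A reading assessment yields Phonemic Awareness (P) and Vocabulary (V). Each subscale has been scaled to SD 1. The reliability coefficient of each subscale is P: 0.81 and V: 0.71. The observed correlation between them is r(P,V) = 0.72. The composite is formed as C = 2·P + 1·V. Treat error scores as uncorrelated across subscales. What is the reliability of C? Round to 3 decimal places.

0.867

Var(C) = 2² + 1 + 2·[2·0.72] = 5 + 2.88 = 7.88.
Under uncorrelated errors the observed covariances equal the true-score covariances, so only the own-variance terms attenuate.
True-score variance = [2²·0.81 + 0.71] + 2.88 = 3.95 + 2.88 = 6.83.
Reliability = 6.83 / 7.88 = 0.867.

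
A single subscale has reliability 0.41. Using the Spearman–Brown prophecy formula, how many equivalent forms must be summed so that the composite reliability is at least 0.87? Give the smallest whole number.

k ≥ ρ*(1−ρ₁)/(ρ₁(1−ρ*)) = 0.87·0.59 / (0.41·0.13) = 9.630.
Smallest integer k = 10.

10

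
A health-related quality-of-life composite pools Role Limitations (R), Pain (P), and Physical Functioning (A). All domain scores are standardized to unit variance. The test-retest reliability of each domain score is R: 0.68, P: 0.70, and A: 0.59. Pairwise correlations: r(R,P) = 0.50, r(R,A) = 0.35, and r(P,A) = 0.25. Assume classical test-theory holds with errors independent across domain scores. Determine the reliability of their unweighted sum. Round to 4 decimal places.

Var(R+P+A) = 3 + 2·[0.50 + 0.35 + 0.25] = 3 + 2.2 = 5.2.
With uncorrelated errors the cross-covariances are all true-score covariance, so they carry over unchanged; only the diagonal terms shrink to ρᵢσᵢ².
True-score variance = [0.68 + 0.70 + 0.59] + 2.2 = 1.97 + 2.2 = 4.17.
Reliability = 4.17 / 5.2 = 0.8019.

0.8019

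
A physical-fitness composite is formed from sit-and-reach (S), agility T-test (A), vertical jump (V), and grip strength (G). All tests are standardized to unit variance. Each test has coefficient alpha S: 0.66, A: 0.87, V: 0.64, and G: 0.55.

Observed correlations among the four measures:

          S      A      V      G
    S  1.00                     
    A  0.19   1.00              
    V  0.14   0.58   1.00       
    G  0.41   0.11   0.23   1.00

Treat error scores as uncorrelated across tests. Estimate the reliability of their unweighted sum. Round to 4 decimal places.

0.8251

Var(S+A+V+G) = 4 + 2·[0.19 + 0.14 + 0.41 + 0.58 + 0.11 + 0.23] = 4 + 3.32 = 7.32.
Because errors are independent across components, Cov(Tᵢ,Tⱼ) = Cov(Xᵢ,Xⱼ); the off-diagonal part of the true-score variance is the same as above.
True-score variance = [0.66 + 0.87 + 0.64 + 0.55] + 3.32 = 2.72 + 3.32 = 6.04.
Reliability = 6.04 / 7.32 = 0.8251.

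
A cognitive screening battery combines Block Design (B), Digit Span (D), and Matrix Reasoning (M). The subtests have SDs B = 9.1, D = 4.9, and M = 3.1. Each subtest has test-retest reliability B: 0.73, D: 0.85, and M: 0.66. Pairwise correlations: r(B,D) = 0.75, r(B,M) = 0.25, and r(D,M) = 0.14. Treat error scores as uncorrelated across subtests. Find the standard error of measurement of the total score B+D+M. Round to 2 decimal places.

5.41

Var(total) = 116.43 + 85.2432 = 201.673.
True-score variance = 87.2024 + 85.2432 = 172.446, so reliability = 0.8551.
Error variance = 201.673 − 172.446 = 29.2276; SEM = √29.2276 = 5.41.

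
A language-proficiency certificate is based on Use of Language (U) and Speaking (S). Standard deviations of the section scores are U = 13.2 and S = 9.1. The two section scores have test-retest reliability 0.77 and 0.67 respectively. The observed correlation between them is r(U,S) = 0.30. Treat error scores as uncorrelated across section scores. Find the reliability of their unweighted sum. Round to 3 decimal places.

0.795

Var(U+S) = 13.2² + 9.1² + 2·[13.2·9.1·0.30] = 257.05 + 72.072 = 329.122.
With uncorrelated errors the cross-covariances are all true-score covariance, so they carry over unchanged; only the diagonal terms shrink to ρᵢσᵢ².
True-score variance = [13.2²·0.77 + 9.1²·0.67] + 72.072 = 189.647 + 72.072 = 261.719.
Reliability = 261.719 / 329.122 = 0.795.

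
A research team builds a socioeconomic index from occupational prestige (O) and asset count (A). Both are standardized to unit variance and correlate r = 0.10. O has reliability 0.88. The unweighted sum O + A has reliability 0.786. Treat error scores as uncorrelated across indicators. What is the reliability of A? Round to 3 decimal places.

Var(O+A) = 2 + 2·0.10 = 2.200.
True-score variance = ρ_O + ρ_A + 2·0.10, so 0.786 = (0.88 + ρ_A + 0.20) / 2.200.
ρ_A = 0.786·2.200 − 0.88 − 0.20 = 0.649.

0.649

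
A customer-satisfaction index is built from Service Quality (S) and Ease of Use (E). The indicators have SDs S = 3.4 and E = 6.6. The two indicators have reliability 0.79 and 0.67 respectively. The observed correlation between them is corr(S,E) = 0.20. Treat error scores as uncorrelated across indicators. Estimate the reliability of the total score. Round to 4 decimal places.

Var(S+E) = 3.4² + 6.6² + 2·[3.4·6.6·0.20] = 55.12 + 8.976 = 64.096.
With uncorrelated errors the cross-covariances are all true-score covariance, so they carry over unchanged; only the diagonal terms shrink to ρᵢσᵢ².
True-score variance = [3.4²·0.79 + 6.6²·0.67] + 8.976 = 38.3176 + 8.976 = 47.2936.
Reliability = 47.2936 / 64.096 = 0.7379.

0.7379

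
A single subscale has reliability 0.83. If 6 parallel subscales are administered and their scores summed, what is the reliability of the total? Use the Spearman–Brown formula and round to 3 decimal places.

0.967

ρ_k = kρ / (1 + (k−1)ρ) = 6·0.83 / (1 + 5·0.83) = 4.980 / 5.150 = 0.967.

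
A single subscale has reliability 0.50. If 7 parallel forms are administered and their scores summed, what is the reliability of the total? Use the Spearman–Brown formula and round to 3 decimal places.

0.875

ρ_k = kρ / (1 + (k−1)ρ) = 7·0.50 / (1 + 6·0.50) = 3.500 / 4.000 = 0.875.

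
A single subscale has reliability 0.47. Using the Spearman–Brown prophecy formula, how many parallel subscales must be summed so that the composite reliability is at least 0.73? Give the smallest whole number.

4

k ≥ ρ*(1−ρ₁)/(ρ₁(1−ρ*)) = 0.73·0.53 / (0.47·0.27) = 3.049.
Smallest integer k = 4.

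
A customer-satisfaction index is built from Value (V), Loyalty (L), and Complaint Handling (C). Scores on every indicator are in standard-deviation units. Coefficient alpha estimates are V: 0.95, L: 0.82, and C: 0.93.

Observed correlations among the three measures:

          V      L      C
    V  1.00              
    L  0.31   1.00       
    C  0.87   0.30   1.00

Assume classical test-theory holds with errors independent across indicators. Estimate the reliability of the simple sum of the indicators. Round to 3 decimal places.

0.950

Var(V+L+C) = 3 + 2·[0.31 + 0.87 + 0.30] = 3 + 2.96 = 5.96.
Because errors are independent across components, Cov(Tᵢ,Tⱼ) = Cov(Xᵢ,Xⱼ); the off-diagonal part of the true-score variance is the same as above.
True-score variance = [0.95 + 0.82 + 0.93] + 2.96 = 2.7 + 2.96 = 5.66.
Reliability = 5.66 / 5.96 = 0.950.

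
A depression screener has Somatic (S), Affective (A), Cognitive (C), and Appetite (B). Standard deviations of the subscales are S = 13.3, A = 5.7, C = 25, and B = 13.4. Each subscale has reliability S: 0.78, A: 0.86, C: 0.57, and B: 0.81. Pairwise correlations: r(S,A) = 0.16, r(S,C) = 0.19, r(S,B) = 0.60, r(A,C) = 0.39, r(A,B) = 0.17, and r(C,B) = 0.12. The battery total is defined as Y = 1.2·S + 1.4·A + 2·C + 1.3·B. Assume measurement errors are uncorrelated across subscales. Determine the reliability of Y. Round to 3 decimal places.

Var(Y) = 1.2²·13.3² + 1.4²·5.7² + 2²·25² + 1.3²·13.4² + 2·[1.68·13.3·5.7·0.16 + 2.4·13.3·25·0.19 + 1.56·13.3·13.4·0.60 + 2.8·5.7·25·0.39 + 1.82·5.7·13.4·0.17 + 2.6·25·13.4·0.12] = 3121.86 + 1245.15 = 4367.01.
Because errors are independent across components, Cov(Tᵢ,Tⱼ) = Cov(Xᵢ,Xⱼ); the off-diagonal part of the true-score variance is the same as above.
True-score variance = [1.2²·13.3²·0.78 + 1.4²·5.7²·0.86 + 2²·25²·0.57 + 1.3²·13.4²·0.81] + 1245.15 = 1924.25 + 1245.15 = 3169.39.
Reliability = 3169.39 / 4367.01 = 0.726.

0.726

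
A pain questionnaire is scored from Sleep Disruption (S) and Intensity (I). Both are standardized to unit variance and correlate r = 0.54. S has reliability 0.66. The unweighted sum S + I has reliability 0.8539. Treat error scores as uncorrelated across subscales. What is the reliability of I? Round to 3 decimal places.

Var(S+I) = 2 + 2·0.54 = 3.080.
True-score variance = ρ_S + ρ_I + 2·0.54, so 0.8539 = (0.66 + ρ_I + 1.08) / 3.080.
ρ_I = 0.8539·3.080 − 0.66 − 1.08 = 0.890.

0.890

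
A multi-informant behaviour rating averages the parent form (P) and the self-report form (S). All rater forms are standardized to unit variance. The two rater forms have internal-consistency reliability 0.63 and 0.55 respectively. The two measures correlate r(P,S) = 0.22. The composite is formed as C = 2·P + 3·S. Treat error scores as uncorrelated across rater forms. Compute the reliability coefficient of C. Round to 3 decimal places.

Var(C) = 2² + 3² + 2·[6·0.22] = 13 + 2.64 = 15.64.
Under uncorrelated errors the observed covariances equal the true-score covariances, so only the own-variance terms attenuate.
True-score variance = [2²·0.63 + 3²·0.55] + 2.64 = 7.47 + 2.64 = 10.11.
Reliability = 10.11 / 15.64 = 0.646.

0.646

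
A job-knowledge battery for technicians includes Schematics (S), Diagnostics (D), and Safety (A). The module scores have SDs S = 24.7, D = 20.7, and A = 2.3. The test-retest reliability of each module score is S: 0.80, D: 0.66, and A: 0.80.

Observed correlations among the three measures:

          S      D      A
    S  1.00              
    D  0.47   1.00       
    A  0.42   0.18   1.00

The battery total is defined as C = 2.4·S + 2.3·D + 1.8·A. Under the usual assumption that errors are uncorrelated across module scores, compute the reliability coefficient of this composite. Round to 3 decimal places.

0.831

Var(C) = 2.4²·24.7² + 2.3²·20.7² + 1.8²·2.3² + 2·[5.52·24.7·20.7·0.47 + 4.32·24.7·2.3·0.42 + 4.14·20.7·2.3·0.18] = 5797.97 + 2930.09 = 8728.06.
Under uncorrelated errors the observed covariances equal the true-score covariances, so only the own-variance terms attenuate.
True-score variance = [2.4²·24.7²·0.80 + 2.3²·20.7²·0.66 + 1.8²·2.3²·0.80] + 2930.09 = 4321.04 + 2930.09 = 7251.13.
Reliability = 7251.13 / 8728.06 = 0.831.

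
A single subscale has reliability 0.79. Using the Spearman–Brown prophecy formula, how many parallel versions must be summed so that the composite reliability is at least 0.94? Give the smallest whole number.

5

k ≥ ρ*(1−ρ₁)/(ρ₁(1−ρ*)) = 0.94·0.21 / (0.79·0.06) = 4.165.
Smallest integer k = 5.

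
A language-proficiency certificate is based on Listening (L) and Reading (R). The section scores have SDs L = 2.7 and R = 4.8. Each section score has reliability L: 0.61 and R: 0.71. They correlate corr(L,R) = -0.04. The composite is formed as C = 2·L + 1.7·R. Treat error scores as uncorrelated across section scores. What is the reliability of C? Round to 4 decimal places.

Var(C) = 2²·2.7² + 1.7²·4.8² + 2·[3.4·2.7·4.8·(-0.04)] = 95.7456 − 3.52512 = 92.2205.
Under uncorrelated errors the observed covariances equal the true-score covariances, so only the own-variance terms attenuate.
True-score variance = [2²·2.7²·0.61 + 1.7²·4.8²·0.71] − 3.52512 = 65.0634 − 3.52512 = 61.5383.
Reliability = 61.5383 / 92.2205 = 0.6673.

0.6673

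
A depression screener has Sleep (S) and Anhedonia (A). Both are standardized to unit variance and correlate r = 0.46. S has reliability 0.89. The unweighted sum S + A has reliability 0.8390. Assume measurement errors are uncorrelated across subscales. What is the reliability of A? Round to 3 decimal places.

Var(S+A) = 2 + 2·0.46 = 2.920.
True-score variance = ρ_S + ρ_A + 2·0.46, so 0.8390 = (0.89 + ρ_A + 0.92) / 2.920.
ρ_A = 0.8390·2.920 − 0.89 − 0.92 = 0.640.

0.640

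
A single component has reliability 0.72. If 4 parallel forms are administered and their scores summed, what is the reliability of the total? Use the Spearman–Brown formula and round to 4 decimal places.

ρ_k = kρ / (1 + (k−1)ρ) = 4·0.72 / (1 + 3·0.72) = 2.880 / 3.160 = 0.9114.

0.9114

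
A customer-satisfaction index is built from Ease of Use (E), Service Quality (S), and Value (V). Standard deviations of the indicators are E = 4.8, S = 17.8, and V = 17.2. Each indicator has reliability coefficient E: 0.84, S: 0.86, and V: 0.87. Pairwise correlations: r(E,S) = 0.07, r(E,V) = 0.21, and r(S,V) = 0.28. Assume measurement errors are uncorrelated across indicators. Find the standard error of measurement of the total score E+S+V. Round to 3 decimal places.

Var(total) = 635.72 + 218.086 = 853.806.
True-score variance = 549.217 + 218.086 = 767.303, so reliability = 0.8987.
Error variance = 853.806 − 767.303 = 86.5032; SEM = √86.5032 = 9.301.

9.301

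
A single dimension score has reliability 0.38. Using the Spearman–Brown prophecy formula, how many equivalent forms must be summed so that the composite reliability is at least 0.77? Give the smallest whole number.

k ≥ ρ*(1−ρ₁)/(ρ₁(1−ρ*)) = 0.77·0.62 / (0.38·0.23) = 5.462.
Smallest integer k = 6.

6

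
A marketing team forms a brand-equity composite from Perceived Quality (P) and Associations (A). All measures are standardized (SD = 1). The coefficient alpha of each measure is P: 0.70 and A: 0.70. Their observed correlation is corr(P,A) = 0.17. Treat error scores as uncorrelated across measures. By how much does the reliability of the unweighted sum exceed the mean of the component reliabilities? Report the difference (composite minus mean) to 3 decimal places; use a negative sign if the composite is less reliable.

Var(sum) = 2 + 0.34 = 2.34; true-score variance = 1.4 + 0.34 = 1.74; composite reliability = 0.7436.
Mean component reliability = 0.7000.
Difference = 0.7436 − 0.7000 = 0.044.

0.044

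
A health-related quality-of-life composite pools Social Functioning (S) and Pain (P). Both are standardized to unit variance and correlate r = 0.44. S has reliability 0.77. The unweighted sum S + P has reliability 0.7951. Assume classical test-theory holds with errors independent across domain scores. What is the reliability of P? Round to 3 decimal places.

0.640

Var(S+P) = 2 + 2·0.44 = 2.880.
True-score variance = ρ_S + ρ_P + 2·0.44, so 0.7951 = (0.77 + ρ_P + 0.88) / 2.880.
ρ_P = 0.7951·2.880 − 0.77 − 0.88 = 0.640.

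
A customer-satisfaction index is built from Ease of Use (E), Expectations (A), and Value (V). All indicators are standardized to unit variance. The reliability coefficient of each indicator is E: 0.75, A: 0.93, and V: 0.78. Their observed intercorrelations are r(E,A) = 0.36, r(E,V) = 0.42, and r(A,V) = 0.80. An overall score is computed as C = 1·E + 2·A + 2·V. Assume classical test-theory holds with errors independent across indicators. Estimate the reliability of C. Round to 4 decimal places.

0.9239

Var(C) = 1 + 2² + 2² + 2·[2·0.36 + 2·0.42 + 4·0.80] = 9 + 9.52 = 18.52.
Because errors are independent across components, Cov(Tᵢ,Tⱼ) = Cov(Xᵢ,Xⱼ); the off-diagonal part of the true-score variance is the same as above.
True-score variance = [0.75 + 2²·0.93 + 2²·0.78] + 9.52 = 7.59 + 9.52 = 17.11.
Reliability = 17.11 / 18.52 = 0.9239.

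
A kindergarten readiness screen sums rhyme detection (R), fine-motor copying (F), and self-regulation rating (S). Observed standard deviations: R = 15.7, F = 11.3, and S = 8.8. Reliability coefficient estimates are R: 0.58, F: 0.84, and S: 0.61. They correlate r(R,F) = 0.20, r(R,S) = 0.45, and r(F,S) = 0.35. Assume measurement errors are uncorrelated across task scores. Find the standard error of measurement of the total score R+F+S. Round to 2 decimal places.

12.42

Var(total) = 451.62 + 264.916 = 716.536.
True-score variance = 297.462 + 264.916 = 562.378, so reliability = 0.7849.
Error variance = 716.536 − 562.378 = 154.158; SEM = √154.158 = 12.42.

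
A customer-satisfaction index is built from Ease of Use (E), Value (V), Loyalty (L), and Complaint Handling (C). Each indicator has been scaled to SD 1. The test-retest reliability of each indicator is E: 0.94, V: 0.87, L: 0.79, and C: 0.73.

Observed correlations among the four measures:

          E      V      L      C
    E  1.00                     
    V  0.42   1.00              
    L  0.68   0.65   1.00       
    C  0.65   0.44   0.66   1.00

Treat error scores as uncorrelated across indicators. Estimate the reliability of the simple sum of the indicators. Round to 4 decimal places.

0.9391

Var(E+V+L+C) = 4 + 2·[0.42 + 0.68 + 0.65 + 0.65 + 0.44 + 0.66] = 4 + 7 = 11.
With uncorrelated errors the cross-covariances are all true-score covariance, so they carry over unchanged; only the diagonal terms shrink to ρᵢσᵢ².
True-score variance = [0.94 + 0.87 + 0.79 + 0.73] + 7 = 3.33 + 7 = 10.33.
Reliability = 10.33 / 11 = 0.9391.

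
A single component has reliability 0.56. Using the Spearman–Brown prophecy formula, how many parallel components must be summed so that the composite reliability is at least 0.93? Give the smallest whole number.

k ≥ ρ*(1−ρ₁)/(ρ₁(1−ρ*)) = 0.93·0.44 / (0.56·0.07) = 10.439.
Smallest integer k = 11.

11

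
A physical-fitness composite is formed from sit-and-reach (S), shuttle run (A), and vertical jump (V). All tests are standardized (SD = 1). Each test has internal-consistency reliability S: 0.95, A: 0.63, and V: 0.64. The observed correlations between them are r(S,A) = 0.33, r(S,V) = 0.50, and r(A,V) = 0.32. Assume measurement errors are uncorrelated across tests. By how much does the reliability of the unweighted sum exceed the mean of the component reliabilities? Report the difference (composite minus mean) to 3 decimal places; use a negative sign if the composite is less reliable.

0.113

Var(sum) = 3 + 2.3 = 5.3; true-score variance = 2.22 + 2.3 = 4.52; composite reliability = 0.8528.
Mean component reliability = 0.7400.
Difference = 0.8528 − 0.7400 = 0.113.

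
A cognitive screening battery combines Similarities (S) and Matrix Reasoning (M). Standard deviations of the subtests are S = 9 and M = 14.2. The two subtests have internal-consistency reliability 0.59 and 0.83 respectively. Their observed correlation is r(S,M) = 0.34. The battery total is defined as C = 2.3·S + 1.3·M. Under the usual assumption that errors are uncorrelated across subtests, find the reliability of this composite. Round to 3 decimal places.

Var(C) = 2.3²·9² + 1.3²·14.2² + 2·[2.99·9·14.2·0.34] = 769.262 + 259.843 = 1029.1.
With uncorrelated errors the cross-covariances are all true-score covariance, so they carry over unchanged; only the diagonal terms shrink to ρᵢσᵢ².
True-score variance = [2.3²·9²·0.59 + 1.3²·14.2²·0.83] + 259.843 = 535.65 + 259.843 = 795.492.
Reliability = 795.492 / 1029.1 = 0.773.

0.773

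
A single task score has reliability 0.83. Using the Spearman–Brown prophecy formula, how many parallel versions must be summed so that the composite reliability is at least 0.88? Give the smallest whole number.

2

k ≥ ρ*(1−ρ₁)/(ρ₁(1−ρ*)) = 0.88·0.17 / (0.83·0.12) = 1.502.
Smallest integer k = 2.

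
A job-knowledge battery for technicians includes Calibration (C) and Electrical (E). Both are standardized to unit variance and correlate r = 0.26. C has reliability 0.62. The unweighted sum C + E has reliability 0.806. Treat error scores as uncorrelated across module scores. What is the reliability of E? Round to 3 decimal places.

0.891

Var(C+E) = 2 + 2·0.26 = 2.520.
True-score variance = ρ_C + ρ_E + 2·0.26, so 0.806 = (0.62 + ρ_E + 0.52) / 2.520.
ρ_E = 0.806·2.520 − 0.62 − 0.52 = 0.891.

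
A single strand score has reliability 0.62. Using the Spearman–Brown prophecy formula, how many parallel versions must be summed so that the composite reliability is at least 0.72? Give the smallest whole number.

2

k ≥ ρ*(1−ρ₁)/(ρ₁(1−ρ*)) = 0.72·0.38 / (0.62·0.28) = 1.576.
Smallest integer k = 2.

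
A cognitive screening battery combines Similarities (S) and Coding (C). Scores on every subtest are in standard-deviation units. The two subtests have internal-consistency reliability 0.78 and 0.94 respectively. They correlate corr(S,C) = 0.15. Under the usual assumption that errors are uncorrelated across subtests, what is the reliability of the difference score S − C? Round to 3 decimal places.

0.835

Var(S−C) = 1 + 1 − 2·0.15 = 2 − 0.3 = 1.7.
Under uncorrelated errors the observed covariances equal the true-score covariances, so only the own-variance terms attenuate.
True-score variance = [0.78 + 0.94] − 0.3 = 1.72 − 0.3 = 1.42.
Reliability = 1.42 / 1.7 = 0.835.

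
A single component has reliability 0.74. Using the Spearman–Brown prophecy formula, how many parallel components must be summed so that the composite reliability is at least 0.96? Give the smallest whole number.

9

k ≥ ρ*(1−ρ₁)/(ρ₁(1−ρ*)) = 0.96·0.26 / (0.74·0.04) = 8.432.
Smallest integer k = 9.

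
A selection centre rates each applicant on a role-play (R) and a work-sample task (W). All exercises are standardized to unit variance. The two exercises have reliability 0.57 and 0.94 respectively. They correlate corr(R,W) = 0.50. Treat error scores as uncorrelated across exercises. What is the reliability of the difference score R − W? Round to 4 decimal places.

Var(R−W) = 1 + 1 − 2·0.50 = 2 − 1 = 1.
Because errors are independent across components, Cov(Tᵢ,Tⱼ) = Cov(Xᵢ,Xⱼ); the off-diagonal part of the true-score variance is the same as above.
True-score variance = [0.57 + 0.94] − 1 = 1.51 − 1 = 0.51.
Reliability = 0.51 / 1 = 0.5100.

0.5100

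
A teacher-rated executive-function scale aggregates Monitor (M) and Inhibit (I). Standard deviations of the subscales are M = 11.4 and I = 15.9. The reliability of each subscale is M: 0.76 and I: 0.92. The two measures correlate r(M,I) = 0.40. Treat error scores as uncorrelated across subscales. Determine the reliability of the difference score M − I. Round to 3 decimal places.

0.784

Var(M−I) = 11.4² + 15.9² − 2·11.4·15.9·0.40 = 382.77 − 145.008 = 237.762.
Because errors are independent across components, Cov(Tᵢ,Tⱼ) = Cov(Xᵢ,Xⱼ); the off-diagonal part of the true-score variance is the same as above.
True-score variance = [11.4²·0.76 + 15.9²·0.92] − 145.008 = 331.355 − 145.008 = 186.347.
Reliability = 186.347 / 237.762 = 0.784.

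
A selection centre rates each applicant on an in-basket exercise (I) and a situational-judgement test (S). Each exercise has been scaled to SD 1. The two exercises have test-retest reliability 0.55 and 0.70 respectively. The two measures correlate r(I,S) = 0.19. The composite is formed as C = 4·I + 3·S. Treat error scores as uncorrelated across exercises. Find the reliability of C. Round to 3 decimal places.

0.665

Var(C) = 4² + 3² + 2·[12·0.19] = 25 + 4.56 = 29.56.
With uncorrelated errors the cross-covariances are all true-score covariance, so they carry over unchanged; only the diagonal terms shrink to ρᵢσᵢ².
True-score variance = [4²·0.55 + 3²·0.70] + 4.56 = 15.1 + 4.56 = 19.66.
Reliability = 19.66 / 29.56 = 0.665.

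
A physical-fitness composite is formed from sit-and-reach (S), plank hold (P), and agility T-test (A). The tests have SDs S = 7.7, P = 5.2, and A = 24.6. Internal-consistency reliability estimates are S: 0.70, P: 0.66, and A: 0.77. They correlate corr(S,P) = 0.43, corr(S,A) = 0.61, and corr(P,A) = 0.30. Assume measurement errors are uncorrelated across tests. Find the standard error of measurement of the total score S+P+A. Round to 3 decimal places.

Var(total) = 691.49 + 342.279 = 1033.77.
True-score variance = 525.323 + 342.279 = 867.601, so reliability = 0.8393.
Error variance = 1033.77 − 867.601 = 166.167; SEM = √166.167 = 12.891.

12.891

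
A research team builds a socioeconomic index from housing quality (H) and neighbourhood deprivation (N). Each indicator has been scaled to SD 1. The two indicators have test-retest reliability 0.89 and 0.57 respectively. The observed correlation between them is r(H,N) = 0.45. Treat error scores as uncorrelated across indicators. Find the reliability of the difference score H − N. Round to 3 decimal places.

0.509

Var(H−N) = 1 + 1 − 2·0.45 = 2 − 0.9 = 1.1.
Under uncorrelated errors the observed covariances equal the true-score covariances, so only the own-variance terms attenuate.
True-score variance = [0.89 + 0.57] − 0.9 = 1.46 − 0.9 = 0.56.
Reliability = 0.56 / 1.1 = 0.509.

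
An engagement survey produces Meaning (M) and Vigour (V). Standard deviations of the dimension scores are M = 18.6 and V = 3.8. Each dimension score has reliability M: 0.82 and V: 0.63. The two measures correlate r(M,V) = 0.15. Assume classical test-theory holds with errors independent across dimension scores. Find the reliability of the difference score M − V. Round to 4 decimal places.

Var(M−V) = 18.6² + 3.8² − 2·18.6·3.8·0.15 = 360.4 − 21.204 = 339.196.
With uncorrelated errors the cross-covariances are all true-score covariance, so they carry over unchanged; only the diagonal terms shrink to ρᵢσᵢ².
True-score variance = [18.6²·0.82 + 3.8²·0.63] − 21.204 = 292.784 − 21.204 = 271.58.
Reliability = 271.58 / 339.196 = 0.8007.

0.8007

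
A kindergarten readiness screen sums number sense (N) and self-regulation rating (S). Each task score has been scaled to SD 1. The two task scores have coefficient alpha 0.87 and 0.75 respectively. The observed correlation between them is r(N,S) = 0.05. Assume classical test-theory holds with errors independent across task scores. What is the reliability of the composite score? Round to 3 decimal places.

0.819

Var(N+S) = 2 + 2·[0.05] = 2 + 0.1 = 2.1.
With uncorrelated errors the cross-covariances are all true-score covariance, so they carry over unchanged; only the diagonal terms shrink to ρᵢσᵢ².
True-score variance = [0.87 + 0.75] + 0.1 = 1.62 + 0.1 = 1.72.
Reliability = 1.72 / 2.1 = 0.819.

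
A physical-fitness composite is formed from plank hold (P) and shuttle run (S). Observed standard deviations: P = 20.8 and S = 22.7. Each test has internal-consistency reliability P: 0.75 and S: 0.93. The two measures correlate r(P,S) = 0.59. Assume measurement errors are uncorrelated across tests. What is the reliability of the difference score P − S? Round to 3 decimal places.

0.631

Var(P−S) = 20.8² + 22.7² − 2·20.8·22.7·0.59 = 947.93 − 557.149 = 390.781.
Because errors are independent across components, Cov(Tᵢ,Tⱼ) = Cov(Xᵢ,Xⱼ); the off-diagonal part of the true-score variance is the same as above.
True-score variance = [20.8²·0.75 + 22.7²·0.93] − 557.149 = 803.7 − 557.149 = 246.551.
Reliability = 246.551 / 390.781 = 0.631.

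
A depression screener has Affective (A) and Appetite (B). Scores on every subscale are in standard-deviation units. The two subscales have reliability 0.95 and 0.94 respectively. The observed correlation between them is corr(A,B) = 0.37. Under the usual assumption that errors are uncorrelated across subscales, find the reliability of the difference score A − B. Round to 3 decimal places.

0.913

Var(A−B) = 1 + 1 − 2·0.37 = 2 − 0.74 = 1.26.
Because errors are independent across components, Cov(Tᵢ,Tⱼ) = Cov(Xᵢ,Xⱼ); the off-diagonal part of the true-score variance is the same as above.
True-score variance = [0.95 + 0.94] − 0.74 = 1.89 − 0.74 = 1.15.
Reliability = 1.15 / 1.26 = 0.913.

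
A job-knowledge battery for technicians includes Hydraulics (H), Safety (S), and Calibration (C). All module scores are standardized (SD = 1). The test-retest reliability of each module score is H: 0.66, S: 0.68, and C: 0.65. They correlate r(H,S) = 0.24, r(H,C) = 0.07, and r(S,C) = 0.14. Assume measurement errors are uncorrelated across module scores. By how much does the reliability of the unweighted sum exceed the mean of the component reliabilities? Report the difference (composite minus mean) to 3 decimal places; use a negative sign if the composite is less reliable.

Var(sum) = 3 + 0.9 = 3.9; true-score variance = 1.99 + 0.9 = 2.89; composite reliability = 0.7410.
Mean component reliability = 0.6633.
Difference = 0.7410 − 0.6633 = 0.078.

0.078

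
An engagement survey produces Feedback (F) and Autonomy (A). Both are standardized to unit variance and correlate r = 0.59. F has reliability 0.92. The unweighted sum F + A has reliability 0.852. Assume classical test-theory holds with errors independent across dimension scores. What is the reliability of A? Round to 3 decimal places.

0.609

Var(F+A) = 2 + 2·0.59 = 3.180.
True-score variance = ρ_F + ρ_A + 2·0.59, so 0.852 = (0.92 + ρ_A + 1.18) / 3.180.
ρ_A = 0.852·3.180 − 0.92 − 1.18 = 0.609.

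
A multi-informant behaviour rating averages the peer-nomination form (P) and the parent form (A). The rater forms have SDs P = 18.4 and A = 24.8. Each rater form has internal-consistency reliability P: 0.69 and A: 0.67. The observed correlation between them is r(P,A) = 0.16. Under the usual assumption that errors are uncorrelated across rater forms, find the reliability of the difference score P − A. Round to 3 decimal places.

0.619

Var(P−A) = 18.4² + 24.8² − 2·18.4·24.8·0.16 = 953.6 − 146.022 = 807.578.
Under uncorrelated errors the observed covariances equal the true-score covariances, so only the own-variance terms attenuate.
True-score variance = [18.4²·0.69 + 24.8²·0.67] − 146.022 = 645.683 − 146.022 = 499.661.
Reliability = 499.661 / 807.578 = 0.619.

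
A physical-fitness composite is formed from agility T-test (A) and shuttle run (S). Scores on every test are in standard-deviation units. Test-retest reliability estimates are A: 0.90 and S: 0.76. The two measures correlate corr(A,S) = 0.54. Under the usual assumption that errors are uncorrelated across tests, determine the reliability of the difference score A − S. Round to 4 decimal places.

0.6304

Var(A−S) = 1 + 1 − 2·0.54 = 2 − 1.08 = 0.92.
With uncorrelated errors the cross-covariances are all true-score covariance, so they carry over unchanged; only the diagonal terms shrink to ρᵢσᵢ².
True-score variance = [0.90 + 0.76] − 1.08 = 1.66 − 1.08 = 0.58.
Reliability = 0.58 / 0.92 = 0.6304.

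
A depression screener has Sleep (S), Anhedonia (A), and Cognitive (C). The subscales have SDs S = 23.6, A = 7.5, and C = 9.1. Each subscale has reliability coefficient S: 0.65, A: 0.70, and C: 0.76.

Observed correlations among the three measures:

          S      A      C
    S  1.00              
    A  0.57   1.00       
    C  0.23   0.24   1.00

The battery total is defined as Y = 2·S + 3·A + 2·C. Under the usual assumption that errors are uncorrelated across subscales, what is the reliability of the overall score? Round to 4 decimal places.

0.7923

Var(Y) = 2²·23.6² + 3²·7.5² + 2²·9.1² + 2·[6·23.6·7.5·0.57 + 4·23.6·9.1·0.23 + 6·7.5·9.1·0.24] = 3065.33 + 1802.4 = 4867.73.
Under uncorrelated errors the observed covariances equal the true-score covariances, so only the own-variance terms attenuate.
True-score variance = [2²·23.6²·0.65 + 3²·7.5²·0.70 + 2²·9.1²·0.76] + 1802.4 = 2054.21 + 1802.4 = 3856.61.
Reliability = 3856.61 / 4867.73 = 0.7923.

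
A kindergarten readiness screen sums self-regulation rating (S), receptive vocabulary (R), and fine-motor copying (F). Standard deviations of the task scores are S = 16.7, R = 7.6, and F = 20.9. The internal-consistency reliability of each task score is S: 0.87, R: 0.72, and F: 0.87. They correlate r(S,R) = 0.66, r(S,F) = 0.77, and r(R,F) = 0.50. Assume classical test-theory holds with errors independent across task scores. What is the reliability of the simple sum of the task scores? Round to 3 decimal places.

Var(S+R+F) = 16.7² + 7.6² + 20.9² + 2·[16.7·7.6·0.66 + 16.7·20.9·0.77 + 7.6·20.9·0.50] = 773.46 + 863.881 = 1637.34.
With uncorrelated errors the cross-covariances are all true-score covariance, so they carry over unchanged; only the diagonal terms shrink to ρᵢσᵢ².
True-score variance = [16.7²·0.87 + 7.6²·0.72 + 20.9²·0.87] + 863.881 = 664.246 + 863.881 = 1528.13.
Reliability = 1528.13 / 1637.34 = 0.933.

0.933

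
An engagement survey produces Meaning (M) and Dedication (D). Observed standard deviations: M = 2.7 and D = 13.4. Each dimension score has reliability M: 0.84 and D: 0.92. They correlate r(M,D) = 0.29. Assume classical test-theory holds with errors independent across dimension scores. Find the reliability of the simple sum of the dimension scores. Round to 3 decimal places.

0.925

Var(M+D) = 2.7² + 13.4² + 2·[2.7·13.4·0.29] = 186.85 + 20.9844 = 207.834.
With uncorrelated errors the cross-covariances are all true-score covariance, so they carry over unchanged; only the diagonal terms shrink to ρᵢσᵢ².
True-score variance = [2.7²·0.84 + 13.4²·0.92] + 20.9844 = 171.319 + 20.9844 = 192.303.
Reliability = 192.303 / 207.834 = 0.925.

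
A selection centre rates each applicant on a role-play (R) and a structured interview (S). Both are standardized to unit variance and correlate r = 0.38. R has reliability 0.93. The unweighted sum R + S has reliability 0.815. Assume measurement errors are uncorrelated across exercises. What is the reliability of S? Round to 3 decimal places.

Var(R+S) = 2 + 2·0.38 = 2.760.
True-score variance = ρ_R + ρ_S + 2·0.38, so 0.815 = (0.93 + ρ_S + 0.76) / 2.760.
ρ_S = 0.815·2.760 − 0.93 − 0.76 = 0.559.

0.559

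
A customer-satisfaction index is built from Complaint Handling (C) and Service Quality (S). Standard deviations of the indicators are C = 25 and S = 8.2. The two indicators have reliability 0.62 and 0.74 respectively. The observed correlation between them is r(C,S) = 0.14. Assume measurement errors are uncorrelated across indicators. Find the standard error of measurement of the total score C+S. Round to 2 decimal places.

15.97

Var(total) = 692.24 + 57.4 = 749.64.
True-score variance = 437.258 + 57.4 = 494.658, so reliability = 0.6599.
Error variance = 749.64 − 494.658 = 254.982; SEM = √254.982 = 15.97.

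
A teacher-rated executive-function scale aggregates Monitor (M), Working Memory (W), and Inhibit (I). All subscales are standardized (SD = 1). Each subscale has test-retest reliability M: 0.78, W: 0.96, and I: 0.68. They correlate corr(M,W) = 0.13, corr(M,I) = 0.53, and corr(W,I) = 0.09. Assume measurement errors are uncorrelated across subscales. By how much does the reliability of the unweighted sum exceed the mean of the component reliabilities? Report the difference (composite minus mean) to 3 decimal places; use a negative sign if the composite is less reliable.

Var(sum) = 3 + 1.5 = 4.5; true-score variance = 2.42 + 1.5 = 3.92; composite reliability = 0.8711.
Mean component reliability = 0.8067.
Difference = 0.8711 − 0.8067 = 0.064.

0.064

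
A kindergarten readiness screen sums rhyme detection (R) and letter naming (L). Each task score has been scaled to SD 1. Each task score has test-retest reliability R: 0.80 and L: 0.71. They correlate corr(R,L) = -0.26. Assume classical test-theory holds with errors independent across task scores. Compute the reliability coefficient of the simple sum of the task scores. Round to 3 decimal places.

Var(R+L) = 2 + 2·[(-0.26)] = 2 − 0.52 = 1.48.
Because errors are independent across components, Cov(Tᵢ,Tⱼ) = Cov(Xᵢ,Xⱼ); the off-diagonal part of the true-score variance is the same as above.
True-score variance = [0.80 + 0.71] − 0.52 = 1.51 − 0.52 = 0.99.
Reliability = 0.99 / 1.48 = 0.669.

0.669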